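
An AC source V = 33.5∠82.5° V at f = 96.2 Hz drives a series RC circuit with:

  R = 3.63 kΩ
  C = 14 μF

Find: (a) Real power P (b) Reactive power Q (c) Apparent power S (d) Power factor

Step 1 — Angular frequency: ω = 2π·f = 2π·96.2 = 604.4 rad/s.
Step 2 — Component impedances:
  R: Z = R = 3630 Ω
  C: Z = 1/(jωC) = -j/(ω·C) = 0 - j118.2 Ω
Step 3 — Series combination: Z_total = R + C = 3630 - j118.2 Ω = 3632∠-1.9° Ω.
Step 4 — Source phasor: V = 33.5∠82.5° V = 4.373 + j33.21 V.
Step 5 — Current: I = V / Z = 0.0009058 + j0.009179 A = 0.009224∠84.4° A.
Step 6 — Complex power: S = V·I* = 0.3088 - j0.01005 VA.
Step 7 — Real power: P = Re(S) = 0.3088 W.
Step 8 — Reactive power: Q = Im(S) = -0.01005 VAR.
Step 9 — Apparent power: |S| = 0.309 VA.
Step 10 — Power factor: PF = P/|S| = 0.9995 (leading).

(a) P = 0.3088 W  (b) Q = -0.01005 VAR  (c) S = 0.309 VA  (d) PF = 0.9995 (leading)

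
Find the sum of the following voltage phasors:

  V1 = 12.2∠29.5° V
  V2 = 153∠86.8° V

Step 1 — Convert each phasor to rectangular form:
  V1 = 12.2·(cos(29.5°) + j·sin(29.5°)) = 10.62 + j6.008 V
  V2 = 153·(cos(86.8°) + j·sin(86.8°)) = 8.541 + j152.8 V
Step 2 — Sum components: V_total = 19.16 + j158.8 V.
Step 3 — Convert to polar: |V_total| = 159.9 V, ∠V_total = 83.1°.

V_total = 159.9∠83.1° V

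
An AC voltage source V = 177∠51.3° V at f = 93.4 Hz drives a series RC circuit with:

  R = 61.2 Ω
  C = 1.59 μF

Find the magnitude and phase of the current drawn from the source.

Step 1 — Angular frequency: ω = 2π·f = 2π·93.4 = 586.8 rad/s.
Step 2 — Component impedances:
  R: Z = R = 61.2 Ω
  C: Z = 1/(jωC) = -j/(ω·C) = 0 - j1072 Ω
Step 3 — Series combination: Z_total = R + C = 61.2 - j1072 Ω = 1073∠-86.7° Ω.
Step 4 — Source phasor: V = 177∠51.3° V = 110.7 + j138.1 V.
Step 5 — Ohm's law: I = V / Z_total = (110.7 + j138.1) / (61.2 - j1072) = -0.1226 + j0.1103 A.
Step 6 — Convert to polar: |I| = 0.1649 A, ∠I = 138.0°.

I = 0.1649∠138.0° A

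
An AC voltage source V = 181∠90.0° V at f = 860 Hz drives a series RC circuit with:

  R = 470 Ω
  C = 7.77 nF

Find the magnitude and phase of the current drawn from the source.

Step 1 — Angular frequency: ω = 2π·f = 2π·860 = 5404 rad/s.
Step 2 — Component impedances:
  R: Z = R = 470 Ω
  C: Z = 1/(jωC) = -j/(ω·C) = 0 - j2.382e+04 Ω
Step 3 — Series combination: Z_total = R + C = 470 - j2.382e+04 Ω = 2.382e+04∠-88.9° Ω.
Step 4 — Source phasor: V = 181∠90.0° V = 0 + j181 V.
Step 5 — Ohm's law: I = V / Z_total = (0 + j181) / (470 - j2.382e+04) = -0.007596 + j0.0001499 A.
Step 6 — Convert to polar: |I| = 0.007598 A, ∠I = 178.9°.

I = 0.007598∠178.9° A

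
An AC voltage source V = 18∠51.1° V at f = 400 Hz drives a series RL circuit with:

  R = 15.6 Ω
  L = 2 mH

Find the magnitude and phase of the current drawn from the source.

Step 1 — Angular frequency: ω = 2π·f = 2π·400 = 2513 rad/s.
Step 2 — Component impedances:
  R: Z = R = 15.6 Ω
  L: Z = jωL = j·2513·0.002 = 0 + j5.027 Ω
Step 3 — Series combination: Z_total = R + L = 15.6 + j5.027 Ω = 16.39∠17.9° Ω.
Step 4 — Source phasor: V = 18∠51.1° V = 11.3 + j14.01 V.
Step 5 — Ohm's law: I = V / Z_total = (11.3 + j14.01) / (15.6 + j5.027) = 0.9185 + j0.602 A.
Step 6 — Convert to polar: |I| = 1.098 A, ∠I = 33.2°.

I = 1.098∠33.2° A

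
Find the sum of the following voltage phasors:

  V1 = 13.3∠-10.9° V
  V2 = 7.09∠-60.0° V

Step 1 — Convert each phasor to rectangular form:
  V1 = 13.3·(cos(-10.9°) + j·sin(-10.9°)) = 13.06 - j2.515 V
  V2 = 7.09·(cos(-60.0°) + j·sin(-60.0°)) = 3.545 - j6.14 V
Step 2 — Sum components: V_total = 16.61 - j8.655 V.
Step 3 — Convert to polar: |V_total| = 18.73 V, ∠V_total = -27.5°.

V_total = 18.73∠-27.5° V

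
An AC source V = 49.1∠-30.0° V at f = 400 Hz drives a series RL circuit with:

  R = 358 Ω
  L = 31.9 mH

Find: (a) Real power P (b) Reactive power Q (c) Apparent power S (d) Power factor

Step 1 — Angular frequency: ω = 2π·f = 2π·400 = 2513 rad/s.
Step 2 — Component impedances:
  R: Z = R = 358 Ω
  L: Z = jωL = j·2513·0.0319 = 0 + j80.17 Ω
Step 3 — Series combination: Z_total = R + L = 358 + j80.17 Ω = 366.9∠12.6° Ω.
Step 4 — Source phasor: V = 49.1∠-30.0° V = 42.52 - j24.55 V.
Step 5 — Current: I = V / Z = 0.09848 - j0.09063 A = 0.1338∠-42.6° A.
Step 6 — Complex power: S = V·I* = 6.413 + j1.436 VA.
Step 7 — Real power: P = Re(S) = 6.413 W.
Step 8 — Reactive power: Q = Im(S) = 1.436 VAR.
Step 9 — Apparent power: |S| = 6.571 VA.
Step 10 — Power factor: PF = P/|S| = 0.9758 (lagging).

(a) P = 6.413 W  (b) Q = 1.436 VAR  (c) S = 6.571 VA  (d) PF = 0.9758 (lagging)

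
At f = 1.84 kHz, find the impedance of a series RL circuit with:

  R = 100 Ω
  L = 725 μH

Step 1 — Angular frequency: ω = 2π·f = 2π·1840 = 1.156e+04 rad/s.
Step 2 — Component impedances:
  R: Z = R = 100 Ω
  L: Z = jωL = j·1.156e+04·0.000725 = 0 + j8.382 Ω
Step 3 — Series combination: Z_total = R + L = 100 + j8.382 Ω = 100.4∠4.8° Ω.

Z = 100 + j8.382 Ω = 100.4∠4.8° Ω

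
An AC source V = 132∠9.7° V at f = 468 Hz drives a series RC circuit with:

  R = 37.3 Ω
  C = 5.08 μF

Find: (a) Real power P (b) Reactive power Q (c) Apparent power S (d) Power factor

Step 1 — Angular frequency: ω = 2π·f = 2π·468 = 2941 rad/s.
Step 2 — Component impedances:
  R: Z = R = 37.3 Ω
  C: Z = 1/(jωC) = -j/(ω·C) = 0 - j66.94 Ω
Step 3 — Series combination: Z_total = R + C = 37.3 - j66.94 Ω = 76.63∠-60.9° Ω.
Step 4 — Source phasor: V = 132∠9.7° V = 130.1 + j22.24 V.
Step 5 — Current: I = V / Z = 0.5729 + j1.624 A = 1.722∠70.6° A.
Step 6 — Complex power: S = V·I* = 110.7 - j198.6 VA.
Step 7 — Real power: P = Re(S) = 110.7 W.
Step 8 — Reactive power: Q = Im(S) = -198.6 VAR.
Step 9 — Apparent power: |S| = 227.4 VA.
Step 10 — Power factor: PF = P/|S| = 0.4867 (leading).

(a) P = 110.7 W  (b) Q = -198.6 VAR  (c) S = 227.4 VA  (d) PF = 0.4867 (leading)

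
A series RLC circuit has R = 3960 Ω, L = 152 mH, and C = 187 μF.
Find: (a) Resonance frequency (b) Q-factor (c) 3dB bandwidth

Step 1 — Resonance: ω₀ = 1/√(LC) = 1/√(0.152·0.000187) = 187.6 rad/s.
Step 2 — f₀ = ω₀/(2π) = 29.85 Hz.
Step 3 — Series Q: Q = ω₀L/R = 187.6·0.152/3960 = 0.0072.
Step 4 — Bandwidth: Δω = ω₀/Q = 2.605e+04 rad/s; BW = Δω/(2π) = 4146 Hz.

(a) f₀ = 29.85 Hz  (b) Q = 0.0072  (c) BW = 4146 Hz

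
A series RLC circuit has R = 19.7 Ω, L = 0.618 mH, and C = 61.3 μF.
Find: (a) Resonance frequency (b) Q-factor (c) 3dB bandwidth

Step 1 — Resonance: ω₀ = 1/√(LC) = 1/√(0.000618·6.13e-05) = 5138 rad/s.
Step 2 — f₀ = ω₀/(2π) = 817.7 Hz.
Step 3 — Series Q: Q = ω₀L/R = 5138·0.000618/19.7 = 0.1612.
Step 4 — Bandwidth: Δω = ω₀/Q = 3.188e+04 rad/s; BW = Δω/(2π) = 5073 Hz.

(a) f₀ = 817.7 Hz  (b) Q = 0.1612  (c) BW = 5073 Hz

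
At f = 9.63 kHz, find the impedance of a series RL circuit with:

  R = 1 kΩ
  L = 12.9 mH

Step 1 — Angular frequency: ω = 2π·f = 2π·9630 = 6.051e+04 rad/s.
Step 2 — Component impedances:
  R: Z = R = 1000 Ω
  L: Z = jωL = j·6.051e+04·0.0129 = 0 + j780.5 Ω
Step 3 — Series combination: Z_total = R + L = 1000 + j780.5 Ω = 1269∠38.0° Ω.

Z = 1000 + j780.5 Ω = 1269∠38.0° Ω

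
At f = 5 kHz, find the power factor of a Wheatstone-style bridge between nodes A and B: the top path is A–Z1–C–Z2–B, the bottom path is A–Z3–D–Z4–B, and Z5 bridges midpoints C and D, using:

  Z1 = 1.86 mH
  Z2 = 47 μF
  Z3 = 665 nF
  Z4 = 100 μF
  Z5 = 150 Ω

Step 1 — Angular frequency: ω = 2π·f = 2π·5000 = 3.142e+04 rad/s.
Step 2 — Component impedances:
  Z1: Z = jωL = j·3.142e+04·0.00186 = 0 + j58.43 Ω
  Z2: Z = 1/(jωC) = -j/(ω·C) = 0 - j0.6773 Ω
  Z3: Z = 1/(jωC) = -j/(ω·C) = 0 - j47.87 Ω
  Z4: Z = 1/(jωC) = -j/(ω·C) = 0 - j0.3183 Ω
  Z5: Z = R = 150 Ω
Step 3 — Bridge requires nodal analysis (the Z5 bridge couples midpoints C and D, so the two paths cannot be reduced to a simple series/parallel combination). Setting node B to ground and injecting 1 A at node A, the 3-node admittance system at A, C, D solves to V_A = Z_AB = 0.1894 - j290.7 Ω = 290.7∠-90.0° Ω.
Step 4 — Power factor: PF = cos(φ) = Re(Z)/|Z| = 0.18938/290.74 = 0.0006514.
Step 5 — Type: Im(Z) = -290.7 ⇒ leading (phase φ = -90.0°).

PF = 0.0006514 (leading, φ = -90.0°)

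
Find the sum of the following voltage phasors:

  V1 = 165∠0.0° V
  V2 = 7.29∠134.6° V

Step 1 — Convert each phasor to rectangular form:
  V1 = 165·(cos(0.0°) + j·sin(0.0°)) = 165 V
  V2 = 7.29·(cos(134.6°) + j·sin(134.6°)) = -5.119 + j5.191 V
Step 2 — Sum components: V_total = 159.9 + j5.191 V.
Step 3 — Convert to polar: |V_total| = 160 V, ∠V_total = 1.9°.

V_total = 160∠1.9° V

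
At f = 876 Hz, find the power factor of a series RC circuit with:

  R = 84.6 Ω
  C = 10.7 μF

Step 1 — Angular frequency: ω = 2π·f = 2π·876 = 5504 rad/s.
Step 2 — Component impedances:
  R: Z = R = 84.6 Ω
  C: Z = 1/(jωC) = -j/(ω·C) = 0 - j16.98 Ω
Step 3 — Series combination: Z_total = R + C = 84.6 - j16.98 Ω = 86.29∠-11.3° Ω.
Step 4 — Power factor: PF = cos(φ) = Re(Z)/|Z| = 84.6/86.29 = 0.9804.
Step 5 — Type: Im(Z) = -16.98 ⇒ leading (phase φ = -11.3°).

PF = 0.9804 (leading, φ = -11.3°)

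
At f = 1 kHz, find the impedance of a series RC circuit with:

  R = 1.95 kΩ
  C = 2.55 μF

Step 1 — Angular frequency: ω = 2π·f = 2π·1000 = 6283 rad/s.
Step 2 — Component impedances:
  R: Z = R = 1950 Ω
  C: Z = 1/(jωC) = -j/(ω·C) = 0 - j62.41 Ω
Step 3 — Series combination: Z_total = R + C = 1950 - j62.41 Ω = 1951∠-1.8° Ω.

Z = 1950 - j62.41 Ω = 1951∠-1.8° Ω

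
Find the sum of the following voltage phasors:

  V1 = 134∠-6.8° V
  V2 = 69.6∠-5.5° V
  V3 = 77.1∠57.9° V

Step 1 — Convert each phasor to rectangular form:
  V1 = 134·(cos(-6.8°) + j·sin(-6.8°)) = 133.1 - j15.87 V
  V2 = 69.6·(cos(-5.5°) + j·sin(-5.5°)) = 69.28 - j6.671 V
  V3 = 77.1·(cos(57.9°) + j·sin(57.9°)) = 40.97 + j65.31 V
Step 2 — Sum components: V_total = 243.3 + j42.78 V.
Step 3 — Convert to polar: |V_total| = 247 V, ∠V_total = 10.0°.

V_total = 247∠10.0° V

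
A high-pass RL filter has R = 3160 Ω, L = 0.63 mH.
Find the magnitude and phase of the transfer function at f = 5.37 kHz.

Step 1 — Angular frequency: ω = 2π·5370 = 3.374e+04 rad/s.
Step 2 — Transfer function: H(jω) = jωL/(R + jωL).
Step 3 — Numerator jωL = j·21.26; denominator R + jωL = 3160 + j21.26.
Step 4 — H = 4.525e-05 + j0.006726.
Step 5 — Magnitude: |H| = 0.006727 (-43.4 dB); phase: φ = 89.6°.

|H| = 0.006727 (-43.4 dB), φ = 89.6°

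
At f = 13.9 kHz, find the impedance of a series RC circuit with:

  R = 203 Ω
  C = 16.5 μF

Step 1 — Angular frequency: ω = 2π·f = 2π·1.39e+04 = 8.734e+04 rad/s.
Step 2 — Component impedances:
  R: Z = R = 203 Ω
  C: Z = 1/(jωC) = -j/(ω·C) = 0 - j0.6939 Ω
Step 3 — Series combination: Z_total = R + C = 203 - j0.6939 Ω = 203∠-0.2° Ω.

Z = 203 - j0.6939 Ω = 203∠-0.2° Ω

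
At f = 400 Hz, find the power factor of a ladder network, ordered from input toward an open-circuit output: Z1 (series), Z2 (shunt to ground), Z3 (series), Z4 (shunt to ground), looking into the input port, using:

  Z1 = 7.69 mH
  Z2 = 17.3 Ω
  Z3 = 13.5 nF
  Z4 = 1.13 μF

Step 1 — Angular frequency: ω = 2π·f = 2π·400 = 2513 rad/s.
Step 2 — Component impedances:
  Z1: Z = jωL = j·2513·0.00769 = 0 + j19.33 Ω
  Z2: Z = R = 17.3 Ω
  Z3: Z = 1/(jωC) = -j/(ω·C) = 0 - j2.947e+04 Ω
  Z4: Z = 1/(jωC) = -j/(ω·C) = 0 - j352.1 Ω
Step 3 — Ladder network (open output): work backward from the far end, alternating series and parallel combinations. Z_in = 17.3 + j19.32 Ω = 25.93∠48.2° Ω.
Step 4 — Power factor: PF = cos(φ) = Re(Z)/|Z| = 17.3/25.9314 = 0.6671.
Step 5 — Type: Im(Z) = 19.32 ⇒ lagging (phase φ = 48.2°).

PF = 0.6671 (lagging, φ = 48.2°)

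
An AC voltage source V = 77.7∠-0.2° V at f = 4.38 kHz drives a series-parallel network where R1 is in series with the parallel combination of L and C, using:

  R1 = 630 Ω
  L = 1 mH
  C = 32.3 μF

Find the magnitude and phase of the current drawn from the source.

Step 1 — Angular frequency: ω = 2π·f = 2π·4380 = 2.752e+04 rad/s.
Step 2 — Component impedances:
  R1: Z = R = 630 Ω
  L: Z = jωL = j·2.752e+04·0.001 = 0 + j27.52 Ω
  C: Z = 1/(jωC) = -j/(ω·C) = 0 - j1.125 Ω
Step 3 — Parallel branch: L || C = 1/(1/L + 1/C) = 0 - j1.173 Ω.
Step 4 — Series with R1: Z_total = R1 + (L || C) = 630 - j1.173 Ω = 630∠-0.1° Ω.
Step 5 — Source phasor: V = 77.7∠-0.2° V = 77.7 - j0.2712 V.
Step 6 — Ohm's law: I = V / Z_total = (77.7 - j0.2712) / (630 - j1.173) = 0.1233 - j0.0002009 A.
Step 7 — Convert to polar: |I| = 0.1233 A, ∠I = -0.1°.

I = 0.1233∠-0.1° A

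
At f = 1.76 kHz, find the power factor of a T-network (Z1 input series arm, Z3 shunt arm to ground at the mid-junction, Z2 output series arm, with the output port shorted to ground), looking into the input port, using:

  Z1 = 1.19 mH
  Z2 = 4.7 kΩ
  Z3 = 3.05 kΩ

Step 1 — Angular frequency: ω = 2π·f = 2π·1760 = 1.106e+04 rad/s.
Step 2 — Component impedances:
  Z1: Z = jωL = j·1.106e+04·0.00119 = 0 + j13.16 Ω
  Z2: Z = R = 4700 Ω
  Z3: Z = R = 3050 Ω
Step 3 — With the output port shorted to ground, the output series arm Z2 runs from the junction to ground; the shunt arm Z3 also runs from the junction to ground. They appear in parallel: Z3 || Z2 = 1850 Ω.
Step 4 — Series with input arm Z1: Z_in = Z1 + (Z3 || Z2) = 1850 + j13.16 Ω = 1850∠0.4° Ω.
Step 5 — Power factor: PF = cos(φ) = Re(Z)/|Z| = 1850/1850 = 1.
Step 6 — Type: Im(Z) = 13.16 ⇒ lagging (phase φ = 0.4°).

PF = 1 (lagging, φ = 0.4°)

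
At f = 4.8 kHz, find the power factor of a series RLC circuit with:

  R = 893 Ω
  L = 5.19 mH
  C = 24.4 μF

Step 1 — Angular frequency: ω = 2π·f = 2π·4800 = 3.016e+04 rad/s.
Step 2 — Component impedances:
  R: Z = R = 893 Ω
  L: Z = jωL = j·3.016e+04·0.00519 = 0 + j156.5 Ω
  C: Z = 1/(jωC) = -j/(ω·C) = 0 - j1.359 Ω
Step 3 — Series combination: Z_total = R + L + C = 893 + j155.2 Ω = 906.4∠9.9° Ω.
Step 4 — Power factor: PF = cos(φ) = Re(Z)/|Z| = 893/906.4 = 0.9852.
Step 5 — Type: Im(Z) = 155.2 ⇒ lagging (phase φ = 9.9°).

PF = 0.9852 (lagging, φ = 9.9°)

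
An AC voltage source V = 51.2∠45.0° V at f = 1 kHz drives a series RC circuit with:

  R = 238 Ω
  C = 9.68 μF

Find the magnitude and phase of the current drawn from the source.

Step 1 — Angular frequency: ω = 2π·f = 2π·1000 = 6283 rad/s.
Step 2 — Component impedances:
  R: Z = R = 238 Ω
  C: Z = 1/(jωC) = -j/(ω·C) = 0 - j16.44 Ω
Step 3 — Series combination: Z_total = R + C = 238 - j16.44 Ω = 238.6∠-4.0° Ω.
Step 4 — Source phasor: V = 51.2∠45.0° V = 36.2 + j36.2 V.
Step 5 — Ohm's law: I = V / Z_total = (36.2 + j36.2) / (238 - j16.44) = 0.1409 + j0.1619 A.
Step 6 — Convert to polar: |I| = 0.2146 A, ∠I = 49.0°.

I = 0.2146∠49.0° A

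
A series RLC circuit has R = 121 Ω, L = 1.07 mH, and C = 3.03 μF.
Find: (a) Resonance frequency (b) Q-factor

Step 1 — Resonance condition Im(Z)=0 gives ω₀ = 1/√(LC).
Step 2 — ω₀ = 1/√(0.00107·3.03e-06) = 1.756e+04 rad/s.
Step 3 — f₀ = ω₀/(2π) = 2795 Hz.
Step 4 — Series Q: Q = ω₀L/R = 1.756e+04·0.00107/121 = 0.1553.

(a) f₀ = 2795 Hz  (b) Q = 0.1553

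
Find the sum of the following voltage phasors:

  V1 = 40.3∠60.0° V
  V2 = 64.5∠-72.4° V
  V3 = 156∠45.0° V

Step 1 — Convert each phasor to rectangular form:
  V1 = 40.3·(cos(60.0°) + j·sin(60.0°)) = 20.15 + j34.9 V
  V2 = 64.5·(cos(-72.4°) + j·sin(-72.4°)) = 19.5 - j61.48 V
  V3 = 156·(cos(45.0°) + j·sin(45.0°)) = 110.3 + j110.3 V
Step 2 — Sum components: V_total = 150 + j83.73 V.
Step 3 — Convert to polar: |V_total| = 171.8 V, ∠V_total = 29.2°.

V_total = 171.8∠29.2° V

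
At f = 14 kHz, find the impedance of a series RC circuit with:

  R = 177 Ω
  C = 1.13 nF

Step 1 — Angular frequency: ω = 2π·f = 2π·1.4e+04 = 8.796e+04 rad/s.
Step 2 — Component impedances:
  R: Z = R = 177 Ω
  C: Z = 1/(jωC) = -j/(ω·C) = 0 - j1.006e+04 Ω
Step 3 — Series combination: Z_total = R + C = 177 - j1.006e+04 Ω = 1.006e+04∠-89.0° Ω.

Z = 177 - j1.006e+04 Ω = 1.006e+04∠-89.0° Ω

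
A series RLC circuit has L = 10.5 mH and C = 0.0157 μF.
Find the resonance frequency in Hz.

Step 1 — Resonance condition Im(Z)=0 gives ω₀ = 1/√(LC).
Step 2 — ω₀ = 1/√(0.0105·1.57e-08) = 7.789e+04 rad/s.
Step 3 — f₀ = ω₀/(2π) = 1.24e+04 Hz.

f₀ = 1.24e+04 Hz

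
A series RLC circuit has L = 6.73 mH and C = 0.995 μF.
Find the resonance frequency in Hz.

Step 1 — Resonance condition Im(Z)=0 gives ω₀ = 1/√(LC).
Step 2 — ω₀ = 1/√(0.00673·9.95e-07) = 1.222e+04 rad/s.
Step 3 — f₀ = ω₀/(2π) = 1945 Hz.

f₀ = 1945 Hz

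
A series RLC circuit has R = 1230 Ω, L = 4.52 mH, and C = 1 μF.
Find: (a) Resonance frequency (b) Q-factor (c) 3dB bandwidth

Step 1 — Resonance: ω₀ = 1/√(LC) = 1/√(0.00452·1e-06) = 1.487e+04 rad/s.
Step 2 — f₀ = ω₀/(2π) = 2367 Hz.
Step 3 — Series Q: Q = ω₀L/R = 1.487e+04·0.00452/1230 = 0.05466.
Step 4 — Bandwidth: Δω = ω₀/Q = 2.721e+05 rad/s; BW = Δω/(2π) = 4.331e+04 Hz.

(a) f₀ = 2367 Hz  (b) Q = 0.05466  (c) BW = 4.331e+04 Hz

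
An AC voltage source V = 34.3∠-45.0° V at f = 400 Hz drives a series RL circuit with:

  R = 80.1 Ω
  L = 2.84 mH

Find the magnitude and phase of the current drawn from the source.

Step 1 — Angular frequency: ω = 2π·f = 2π·400 = 2513 rad/s.
Step 2 — Component impedances:
  R: Z = R = 80.1 Ω
  L: Z = jωL = j·2513·0.00284 = 0 + j7.138 Ω
Step 3 — Series combination: Z_total = R + L = 80.1 + j7.138 Ω = 80.42∠5.1° Ω.
Step 4 — Source phasor: V = 34.3∠-45.0° V = 24.25 - j24.25 V.
Step 5 — Ohm's law: I = V / Z_total = (24.25 - j24.25) / (80.1 + j7.138) = 0.2736 - j0.3272 A.
Step 6 — Convert to polar: |I| = 0.4265 A, ∠I = -50.1°.

I = 0.4265∠-50.1° A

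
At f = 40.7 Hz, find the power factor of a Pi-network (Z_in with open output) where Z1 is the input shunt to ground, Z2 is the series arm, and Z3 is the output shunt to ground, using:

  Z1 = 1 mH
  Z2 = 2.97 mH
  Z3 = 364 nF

Step 1 — Angular frequency: ω = 2π·f = 2π·40.7 = 255.7 rad/s.
Step 2 — Component impedances:
  Z1: Z = jωL = j·255.7·0.001 = 0 + j0.2557 Ω
  Z2: Z = jωL = j·255.7·0.00297 = 0 + j0.7595 Ω
  Z3: Z = 1/(jωC) = -j/(ω·C) = 0 - j1.074e+04 Ω
Step 3 — With open output, the series arm Z2 and the output shunt Z3 appear in series to ground: Z2 + Z3 = 0 - j1.074e+04 Ω.
Step 4 — Parallel with input shunt Z1: Z_in = Z1 || (Z2 + Z3) = 0 + j0.2557 Ω = 0.2557∠90.0° Ω.
Step 5 — Power factor: PF = cos(φ) = Re(Z)/|Z| = -0/0.2557 = -0.
Step 6 — Type: Im(Z) = 0.2557 ⇒ lagging (phase φ = 90.0°).

PF = -0 (lagging, φ = 90.0°)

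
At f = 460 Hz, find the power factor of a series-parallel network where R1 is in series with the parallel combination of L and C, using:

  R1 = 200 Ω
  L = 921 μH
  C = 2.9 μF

Step 1 — Angular frequency: ω = 2π·f = 2π·460 = 2890 rad/s.
Step 2 — Component impedances:
  R1: Z = R = 200 Ω
  L: Z = jωL = j·2890·0.000921 = 0 + j2.662 Ω
  C: Z = 1/(jωC) = -j/(ω·C) = 0 - j119.3 Ω
Step 3 — Parallel branch: L || C = 1/(1/L + 1/C) = 0 + j2.723 Ω.
Step 4 — Series with R1: Z_total = R1 + (L || C) = 200 + j2.723 Ω = 200∠0.8° Ω.
Step 5 — Power factor: PF = cos(φ) = Re(Z)/|Z| = 200/200.02 = 0.9999.
Step 6 — Type: Im(Z) = 2.723 ⇒ lagging (phase φ = 0.8°).

PF = 0.9999 (lagging, φ = 0.8°)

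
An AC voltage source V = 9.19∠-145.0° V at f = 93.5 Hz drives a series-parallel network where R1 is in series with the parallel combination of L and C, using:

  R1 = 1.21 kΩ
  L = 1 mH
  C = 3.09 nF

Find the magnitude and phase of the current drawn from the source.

Step 1 — Angular frequency: ω = 2π·f = 2π·93.5 = 587.5 rad/s.
Step 2 — Component impedances:
  R1: Z = R = 1210 Ω
  L: Z = jωL = j·587.5·0.001 = 0 + j0.5875 Ω
  C: Z = 1/(jωC) = -j/(ω·C) = 0 - j5.509e+05 Ω
Step 3 — Parallel branch: L || C = 1/(1/L + 1/C) = 0 + j0.5875 Ω.
Step 4 — Series with R1: Z_total = R1 + (L || C) = 1210 + j0.5875 Ω = 1210∠0.0° Ω.
Step 5 — Source phasor: V = 9.19∠-145.0° V = -7.528 - j5.271 V.
Step 6 — Ohm's law: I = V / Z_total = (-7.528 - j5.271) / (1210 + j0.5875) = -0.006224 - j0.004353 A.
Step 7 — Convert to polar: |I| = 0.007595 A, ∠I = -145.0°.

I = 0.007595∠-145.0° A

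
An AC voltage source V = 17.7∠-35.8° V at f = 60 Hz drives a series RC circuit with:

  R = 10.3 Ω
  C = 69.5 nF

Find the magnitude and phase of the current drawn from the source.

Step 1 — Angular frequency: ω = 2π·f = 2π·60 = 377 rad/s.
Step 2 — Component impedances:
  R: Z = R = 10.3 Ω
  C: Z = 1/(jωC) = -j/(ω·C) = 0 - j3.817e+04 Ω
Step 3 — Series combination: Z_total = R + C = 10.3 - j3.817e+04 Ω = 3.817e+04∠-90.0° Ω.
Step 4 — Source phasor: V = 17.7∠-35.8° V = 14.36 - j10.35 V.
Step 5 — Ohm's law: I = V / Z_total = (14.36 - j10.35) / (10.3 - j3.817e+04) = 0.0002714 + j0.0003761 A.
Step 6 — Convert to polar: |I| = 0.0004638 A, ∠I = 54.2°.

I = 0.0004638∠54.2° A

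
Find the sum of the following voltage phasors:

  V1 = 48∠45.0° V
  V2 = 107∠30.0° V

Step 1 — Convert each phasor to rectangular form:
  V1 = 48·(cos(45.0°) + j·sin(45.0°)) = 33.94 + j33.94 V
  V2 = 107·(cos(30.0°) + j·sin(30.0°)) = 92.66 + j53.5 V
Step 2 — Sum components: V_total = 126.6 + j87.44 V.
Step 3 — Convert to polar: |V_total| = 153.9 V, ∠V_total = 34.6°.

V_total = 153.9∠34.6° V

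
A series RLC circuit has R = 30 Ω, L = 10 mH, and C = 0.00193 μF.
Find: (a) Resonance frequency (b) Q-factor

Step 1 — Resonance condition Im(Z)=0 gives ω₀ = 1/√(LC).
Step 2 — ω₀ = 1/√(0.01·1.93e-09) = 2.276e+05 rad/s.
Step 3 — f₀ = ω₀/(2π) = 3.623e+04 Hz.
Step 4 — Series Q: Q = ω₀L/R = 2.276e+05·0.01/30 = 75.88.

(a) f₀ = 3.623e+04 Hz  (b) Q = 75.88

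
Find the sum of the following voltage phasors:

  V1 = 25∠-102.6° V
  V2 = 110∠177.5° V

Step 1 — Convert each phasor to rectangular form:
  V1 = 25·(cos(-102.6°) + j·sin(-102.6°)) = -5.454 - j24.4 V
  V2 = 110·(cos(177.5°) + j·sin(177.5°)) = -109.9 + j4.798 V
Step 2 — Sum components: V_total = -115.3 - j19.6 V.
Step 3 — Convert to polar: |V_total| = 117 V, ∠V_total = -170.4°.

V_total = 117∠-170.4° V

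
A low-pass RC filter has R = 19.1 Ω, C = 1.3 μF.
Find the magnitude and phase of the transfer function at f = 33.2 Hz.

Step 1 — Angular frequency: ω = 2π·33.2 = 208.6 rad/s.
Step 2 — Transfer function: H(jω) = 1/(1 + jωRC).
Step 3 — Denominator: 1 + jωRC = 1 + j·208.6·19.1·1.3e-06 = 1 + j0.00518.
Step 4 — H = 1 - j0.005179.
Step 5 — Magnitude: |H| = 1 (-0.0 dB); phase: φ = -0.3°.

|H| = 1 (-0.0 dB), φ = -0.3°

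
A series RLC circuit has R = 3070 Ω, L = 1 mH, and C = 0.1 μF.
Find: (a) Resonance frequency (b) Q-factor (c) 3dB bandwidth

Step 1 — Resonance: ω₀ = 1/√(LC) = 1/√(0.001·1e-07) = 1e+05 rad/s.
Step 2 — f₀ = ω₀/(2π) = 1.592e+04 Hz.
Step 3 — Series Q: Q = ω₀L/R = 1e+05·0.001/3070 = 0.03257.
Step 4 — Bandwidth: Δω = ω₀/Q = 3.07e+06 rad/s; BW = Δω/(2π) = 4.886e+05 Hz.

(a) f₀ = 1.592e+04 Hz  (b) Q = 0.03257  (c) BW = 4.886e+05 Hz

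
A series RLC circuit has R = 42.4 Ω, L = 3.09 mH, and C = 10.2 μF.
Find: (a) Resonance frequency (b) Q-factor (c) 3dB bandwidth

Step 1 — Resonance: ω₀ = 1/√(LC) = 1/√(0.00309·1.02e-05) = 5633 rad/s.
Step 2 — f₀ = ω₀/(2π) = 896.5 Hz.
Step 3 — Series Q: Q = ω₀L/R = 5633·0.00309/42.4 = 0.4105.
Step 4 — Bandwidth: Δω = ω₀/Q = 1.372e+04 rad/s; BW = Δω/(2π) = 2184 Hz.

(a) f₀ = 896.5 Hz  (b) Q = 0.4105  (c) BW = 2184 Hz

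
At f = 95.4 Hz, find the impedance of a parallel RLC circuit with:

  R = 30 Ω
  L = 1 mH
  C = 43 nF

Step 1 — Angular frequency: ω = 2π·f = 2π·95.4 = 599.4 rad/s.
Step 2 — Component impedances:
  R: Z = R = 30 Ω
  L: Z = jωL = j·599.4·0.001 = 0 + j0.5994 Ω
  C: Z = 1/(jωC) = -j/(ω·C) = 0 - j3.88e+04 Ω
Step 3 — Parallel combination: 1/Z_total = 1/R + 1/L + 1/C; Z_total = 0.01197 + j0.5992 Ω = 0.5993∠88.9° Ω.

Z = 0.01197 + j0.5992 Ω = 0.5993∠88.9° Ω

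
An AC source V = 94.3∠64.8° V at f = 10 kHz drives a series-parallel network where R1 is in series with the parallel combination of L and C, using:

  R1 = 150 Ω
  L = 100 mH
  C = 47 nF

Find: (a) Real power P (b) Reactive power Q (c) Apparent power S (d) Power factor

Step 1 — Angular frequency: ω = 2π·f = 2π·1e+04 = 6.283e+04 rad/s.
Step 2 — Component impedances:
  R1: Z = R = 150 Ω
  L: Z = jωL = j·6.283e+04·0.1 = 0 + j6283 Ω
  C: Z = 1/(jωC) = -j/(ω·C) = 0 - j338.6 Ω
Step 3 — Parallel branch: L || C = 1/(1/L + 1/C) = 0 - j357.9 Ω.
Step 4 — Series with R1: Z_total = R1 + (L || C) = 150 - j357.9 Ω = 388.1∠-67.3° Ω.
Step 5 — Source phasor: V = 94.3∠64.8° V = 40.15 + j85.33 V.
Step 6 — Current: I = V / Z = -0.1628 + j0.1804 A = 0.243∠132.1° A.
Step 7 — Complex power: S = V·I* = 8.857 - j21.13 VA.
Step 8 — Real power: P = Re(S) = 8.857 W.
Step 9 — Reactive power: Q = Im(S) = -21.13 VAR.
Step 10 — Apparent power: |S| = 22.91 VA.
Step 11 — Power factor: PF = P/|S| = 0.3865 (leading).

(a) P = 8.857 W  (b) Q = -21.13 VAR  (c) S = 22.91 VA  (d) PF = 0.3865 (leading)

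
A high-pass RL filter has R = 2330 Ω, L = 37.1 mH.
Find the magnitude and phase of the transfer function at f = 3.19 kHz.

Step 1 — Angular frequency: ω = 2π·3190 = 2.004e+04 rad/s.
Step 2 — Transfer function: H(jω) = jωL/(R + jωL).
Step 3 — Numerator jωL = j·743.6; denominator R + jωL = 2330 + j743.6.
Step 4 — H = 0.09244 + j0.2896.
Step 5 — Magnitude: |H| = 0.304 (-10.3 dB); phase: φ = 72.3°.

|H| = 0.304 (-10.3 dB), φ = 72.3°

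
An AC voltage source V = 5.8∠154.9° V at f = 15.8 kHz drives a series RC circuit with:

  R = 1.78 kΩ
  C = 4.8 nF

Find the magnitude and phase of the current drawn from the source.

Step 1 — Angular frequency: ω = 2π·f = 2π·1.58e+04 = 9.927e+04 rad/s.
Step 2 — Component impedances:
  R: Z = R = 1780 Ω
  C: Z = 1/(jωC) = -j/(ω·C) = 0 - j2099 Ω
Step 3 — Series combination: Z_total = R + C = 1780 - j2099 Ω = 2752∠-49.7° Ω.
Step 4 — Source phasor: V = 5.8∠154.9° V = -5.252 + j2.46 V.
Step 5 — Ohm's law: I = V / Z_total = (-5.252 + j2.46) / (1780 - j2099) = -0.001916 - j0.0008772 A.
Step 6 — Convert to polar: |I| = 0.002108 A, ∠I = -155.4°.

I = 0.002108∠-155.4° A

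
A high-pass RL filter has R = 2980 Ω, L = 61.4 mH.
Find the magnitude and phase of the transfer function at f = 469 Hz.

Step 1 — Angular frequency: ω = 2π·469 = 2947 rad/s.
Step 2 — Transfer function: H(jω) = jωL/(R + jωL).
Step 3 — Numerator jωL = j·180.9; denominator R + jωL = 2980 + j180.9.
Step 4 — H = 0.003673 + j0.06049.
Step 5 — Magnitude: |H| = 0.0606 (-24.3 dB); phase: φ = 86.5°.

|H| = 0.0606 (-24.3 dB), φ = 86.5°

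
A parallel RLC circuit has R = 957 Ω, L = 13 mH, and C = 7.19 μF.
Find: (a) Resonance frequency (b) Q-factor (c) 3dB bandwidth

Step 1 — Resonance: ω₀ = 1/√(LC) = 1/√(0.013·7.19e-06) = 3271 rad/s.
Step 2 — f₀ = ω₀/(2π) = 520.6 Hz.
Step 3 — Parallel Q: Q = R/(ω₀L) = 957/(3271·0.013) = 22.51.
Step 4 — Bandwidth: Δω = ω₀/Q = 145.3 rad/s; BW = Δω/(2π) = 23.13 Hz.

(a) f₀ = 520.6 Hz  (b) Q = 22.51  (c) BW = 23.13 Hz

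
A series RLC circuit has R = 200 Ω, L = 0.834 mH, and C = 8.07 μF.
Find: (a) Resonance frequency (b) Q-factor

Step 1 — Resonance condition Im(Z)=0 gives ω₀ = 1/√(LC).
Step 2 — ω₀ = 1/√(0.000834·8.07e-06) = 1.219e+04 rad/s.
Step 3 — f₀ = ω₀/(2π) = 1940 Hz.
Step 4 — Series Q: Q = ω₀L/R = 1.219e+04·0.000834/200 = 0.05083.

(a) f₀ = 1940 Hz  (b) Q = 0.05083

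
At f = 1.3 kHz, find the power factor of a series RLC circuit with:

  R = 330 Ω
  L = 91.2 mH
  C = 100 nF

Step 1 — Angular frequency: ω = 2π·f = 2π·1300 = 8168 rad/s.
Step 2 — Component impedances:
  R: Z = R = 330 Ω
  L: Z = jωL = j·8168·0.0912 = 0 + j744.9 Ω
  C: Z = 1/(jωC) = -j/(ω·C) = 0 - j1224 Ω
Step 3 — Series combination: Z_total = R + L + C = 330 - j479.3 Ω = 581.9∠-55.5° Ω.
Step 4 — Power factor: PF = cos(φ) = Re(Z)/|Z| = 330/581.9 = 0.5671.
Step 5 — Type: Im(Z) = -479.3 ⇒ leading (phase φ = -55.5°).

PF = 0.5671 (leading, φ = -55.5°)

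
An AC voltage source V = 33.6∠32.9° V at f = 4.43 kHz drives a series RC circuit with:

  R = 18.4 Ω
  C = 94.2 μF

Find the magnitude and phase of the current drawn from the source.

Step 1 — Angular frequency: ω = 2π·f = 2π·4430 = 2.783e+04 rad/s.
Step 2 — Component impedances:
  R: Z = R = 18.4 Ω
  C: Z = 1/(jωC) = -j/(ω·C) = 0 - j0.3814 Ω
Step 3 — Series combination: Z_total = R + C = 18.4 - j0.3814 Ω = 18.4∠-1.2° Ω.
Step 4 — Source phasor: V = 33.6∠32.9° V = 28.21 + j18.25 V.
Step 5 — Ohm's law: I = V / Z_total = (28.21 + j18.25) / (18.4 - j0.3814) = 1.512 + j1.023 A.
Step 6 — Convert to polar: |I| = 1.826 A, ∠I = 34.1°.

I = 1.826∠34.1° A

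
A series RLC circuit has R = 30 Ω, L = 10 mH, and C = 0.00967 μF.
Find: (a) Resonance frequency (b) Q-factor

Step 1 — Resonance condition Im(Z)=0 gives ω₀ = 1/√(LC).
Step 2 — ω₀ = 1/√(0.01·9.67e-09) = 1.017e+05 rad/s.
Step 3 — f₀ = ω₀/(2π) = 1.618e+04 Hz.
Step 4 — Series Q: Q = ω₀L/R = 1.017e+05·0.01/30 = 33.9.

(a) f₀ = 1.618e+04 Hz  (b) Q = 33.9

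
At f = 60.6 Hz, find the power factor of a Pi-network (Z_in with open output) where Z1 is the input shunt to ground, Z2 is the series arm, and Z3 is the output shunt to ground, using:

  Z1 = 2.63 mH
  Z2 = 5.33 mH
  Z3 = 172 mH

Step 1 — Angular frequency: ω = 2π·f = 2π·60.6 = 380.8 rad/s.
Step 2 — Component impedances:
  Z1: Z = jωL = j·380.8·0.00263 = 0 + j1.001 Ω
  Z2: Z = jωL = j·380.8·0.00533 = 0 + j2.029 Ω
  Z3: Z = jωL = j·380.8·0.172 = 0 + j65.49 Ω
Step 3 — With open output, the series arm Z2 and the output shunt Z3 appear in series to ground: Z2 + Z3 = 0 + j67.52 Ω.
Step 4 — Parallel with input shunt Z1: Z_in = Z1 || (Z2 + Z3) = 0 + j0.9868 Ω = 0.9868∠90.0° Ω.
Step 5 — Power factor: PF = cos(φ) = Re(Z)/|Z| = -0/0.9868 = -0.
Step 6 — Type: Im(Z) = 0.9868 ⇒ lagging (phase φ = 90.0°).

PF = -0 (lagging, φ = 90.0°)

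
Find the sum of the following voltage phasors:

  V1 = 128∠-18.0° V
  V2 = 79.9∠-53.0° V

Step 1 — Convert each phasor to rectangular form:
  V1 = 128·(cos(-18.0°) + j·sin(-18.0°)) = 121.7 - j39.55 V
  V2 = 79.9·(cos(-53.0°) + j·sin(-53.0°)) = 48.09 - j63.81 V
Step 2 — Sum components: V_total = 169.8 - j103.4 V.
Step 3 — Convert to polar: |V_total| = 198.8 V, ∠V_total = -31.3°.

V_total = 198.8∠-31.3° V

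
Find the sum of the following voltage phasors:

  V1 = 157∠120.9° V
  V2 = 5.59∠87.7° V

Step 1 — Convert each phasor to rectangular form:
  V1 = 157·(cos(120.9°) + j·sin(120.9°)) = -80.63 + j134.7 V
  V2 = 5.59·(cos(87.7°) + j·sin(87.7°)) = 0.2243 + j5.585 V
Step 2 — Sum components: V_total = -80.4 + j140.3 V.
Step 3 — Convert to polar: |V_total| = 161.7 V, ∠V_total = 119.8°.

V_total = 161.7∠119.8° V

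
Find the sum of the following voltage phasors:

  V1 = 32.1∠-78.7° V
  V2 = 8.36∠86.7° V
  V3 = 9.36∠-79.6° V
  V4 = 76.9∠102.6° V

Step 1 — Convert each phasor to rectangular form:
  V1 = 32.1·(cos(-78.7°) + j·sin(-78.7°)) = 6.29 - j31.48 V
  V2 = 8.36·(cos(86.7°) + j·sin(86.7°)) = 0.4812 + j8.346 V
  V3 = 9.36·(cos(-79.6°) + j·sin(-79.6°)) = 1.69 - j9.206 V
  V4 = 76.9·(cos(102.6°) + j·sin(102.6°)) = -16.78 + j75.05 V
Step 2 — Sum components: V_total = -8.314 + j42.71 V.
Step 3 — Convert to polar: |V_total| = 43.51 V, ∠V_total = 101.0°.

V_total = 43.51∠101.0° V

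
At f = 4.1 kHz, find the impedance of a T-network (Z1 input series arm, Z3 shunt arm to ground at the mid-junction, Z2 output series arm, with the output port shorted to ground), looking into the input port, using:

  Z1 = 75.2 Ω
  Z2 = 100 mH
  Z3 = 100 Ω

Step 1 — Angular frequency: ω = 2π·f = 2π·4100 = 2.576e+04 rad/s.
Step 2 — Component impedances:
  Z1: Z = R = 75.2 Ω
  Z2: Z = jωL = j·2.576e+04·0.1 = 0 + j2576 Ω
  Z3: Z = R = 100 Ω
Step 3 — With the output port shorted to ground, the output series arm Z2 runs from the junction to ground; the shunt arm Z3 also runs from the junction to ground. They appear in parallel: Z3 || Z2 = 99.85 + j3.876 Ω.
Step 4 — Series with input arm Z1: Z_in = Z1 + (Z3 || Z2) = 175 + j3.876 Ω = 175.1∠1.3° Ω.

Z = 175 + j3.876 Ω = 175.1∠1.3° Ω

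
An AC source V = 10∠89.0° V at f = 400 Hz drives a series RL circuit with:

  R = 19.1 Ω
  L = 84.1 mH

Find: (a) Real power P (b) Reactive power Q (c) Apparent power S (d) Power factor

Step 1 — Angular frequency: ω = 2π·f = 2π·400 = 2513 rad/s.
Step 2 — Component impedances:
  R: Z = R = 19.1 Ω
  L: Z = jωL = j·2513·0.0841 = 0 + j211.4 Ω
Step 3 — Series combination: Z_total = R + L = 19.1 + j211.4 Ω = 212.2∠84.8° Ω.
Step 4 — Source phasor: V = 10∠89.0° V = 0.1745 + j9.998 V.
Step 5 — Current: I = V / Z = 0.04699 + j0.003421 A = 0.04712∠4.2° A.
Step 6 — Complex power: S = V·I* = 0.04241 + j0.4693 VA.
Step 7 — Real power: P = Re(S) = 0.04241 W.
Step 8 — Reactive power: Q = Im(S) = 0.4693 VAR.
Step 9 — Apparent power: |S| = 0.4712 VA.
Step 10 — Power factor: PF = P/|S| = 0.09 (lagging).

(a) P = 0.04241 W  (b) Q = 0.4693 VAR  (c) S = 0.4712 VA  (d) PF = 0.09 (lagging)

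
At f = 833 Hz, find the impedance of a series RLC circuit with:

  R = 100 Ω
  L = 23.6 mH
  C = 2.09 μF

Step 1 — Angular frequency: ω = 2π·f = 2π·833 = 5234 rad/s.
Step 2 — Component impedances:
  R: Z = R = 100 Ω
  L: Z = jωL = j·5234·0.0236 = 0 + j123.5 Ω
  C: Z = 1/(jωC) = -j/(ω·C) = 0 - j91.42 Ω
Step 3 — Series combination: Z_total = R + L + C = 100 + j32.1 Ω = 105∠17.8° Ω.

Z = 100 + j32.1 Ω = 105∠17.8° Ω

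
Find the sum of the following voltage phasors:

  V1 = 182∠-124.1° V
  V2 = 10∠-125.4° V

Step 1 — Convert each phasor to rectangular form:
  V1 = 182·(cos(-124.1°) + j·sin(-124.1°)) = -102 - j150.7 V
  V2 = 10·(cos(-125.4°) + j·sin(-125.4°)) = -5.793 - j8.151 V
Step 2 — Sum components: V_total = -107.8 - j158.9 V.
Step 3 — Convert to polar: |V_total| = 192 V, ∠V_total = -124.2°.

V_total = 192∠-124.2° V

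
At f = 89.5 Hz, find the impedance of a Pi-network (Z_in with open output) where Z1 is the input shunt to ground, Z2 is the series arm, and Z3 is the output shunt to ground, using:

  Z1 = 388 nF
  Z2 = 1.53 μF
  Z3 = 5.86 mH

Step 1 — Angular frequency: ω = 2π·f = 2π·89.5 = 562.3 rad/s.
Step 2 — Component impedances:
  Z1: Z = 1/(jωC) = -j/(ω·C) = 0 - j4583 Ω
  Z2: Z = 1/(jωC) = -j/(ω·C) = 0 - j1162 Ω
  Z3: Z = jωL = j·562.3·0.00586 = 0 + j3.295 Ω
Step 3 — With open output, the series arm Z2 and the output shunt Z3 appear in series to ground: Z2 + Z3 = 0 - j1159 Ω.
Step 4 — Parallel with input shunt Z1: Z_in = Z1 || (Z2 + Z3) = 0 - j925 Ω = 925∠-90.0° Ω.

Z = 0 - j925 Ω = 925∠-90.0° Ω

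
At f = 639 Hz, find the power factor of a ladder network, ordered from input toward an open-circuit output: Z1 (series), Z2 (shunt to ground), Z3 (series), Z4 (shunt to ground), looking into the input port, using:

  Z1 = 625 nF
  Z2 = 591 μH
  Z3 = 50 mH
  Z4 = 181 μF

Step 1 — Angular frequency: ω = 2π·f = 2π·639 = 4015 rad/s.
Step 2 — Component impedances:
  Z1: Z = 1/(jωC) = -j/(ω·C) = 0 - j398.5 Ω
  Z2: Z = jωL = j·4015·0.000591 = 0 + j2.373 Ω
  Z3: Z = jωL = j·4015·0.05 = 0 + j200.7 Ω
  Z4: Z = 1/(jωC) = -j/(ω·C) = 0 - j1.376 Ω
Step 3 — Ladder network (open output): work backward from the far end, alternating series and parallel combinations. Z_in = 0 - j396.2 Ω = 396.2∠-90.0° Ω.
Step 4 — Power factor: PF = cos(φ) = Re(Z)/|Z| = 0/396.2 = 0.
Step 5 — Type: Im(Z) = -396.2 ⇒ leading (phase φ = -90.0°).

PF = 0 (leading, φ = -90.0°)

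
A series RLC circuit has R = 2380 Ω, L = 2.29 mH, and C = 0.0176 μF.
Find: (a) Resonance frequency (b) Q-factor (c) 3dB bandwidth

Step 1 — Resonance: ω₀ = 1/√(LC) = 1/√(0.00229·1.76e-08) = 1.575e+05 rad/s.
Step 2 — f₀ = ω₀/(2π) = 2.507e+04 Hz.
Step 3 — Series Q: Q = ω₀L/R = 1.575e+05·0.00229/2380 = 0.1516.
Step 4 — Bandwidth: Δω = ω₀/Q = 1.039e+06 rad/s; BW = Δω/(2π) = 1.654e+05 Hz.

(a) f₀ = 2.507e+04 Hz  (b) Q = 0.1516  (c) BW = 1.654e+05 Hz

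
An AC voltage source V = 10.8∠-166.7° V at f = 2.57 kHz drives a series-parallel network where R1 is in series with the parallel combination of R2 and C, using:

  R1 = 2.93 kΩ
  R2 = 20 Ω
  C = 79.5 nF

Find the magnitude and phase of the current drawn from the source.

Step 1 — Angular frequency: ω = 2π·f = 2π·2570 = 1.615e+04 rad/s.
Step 2 — Component impedances:
  R1: Z = R = 2930 Ω
  R2: Z = R = 20 Ω
  C: Z = 1/(jωC) = -j/(ω·C) = 0 - j779 Ω
Step 3 — Parallel branch: R2 || C = 1/(1/R2 + 1/C) = 19.99 - j0.5132 Ω.
Step 4 — Series with R1: Z_total = R1 + (R2 || C) = 2950 - j0.5132 Ω = 2950∠-0.0° Ω.
Step 5 — Source phasor: V = 10.8∠-166.7° V = -10.51 - j2.485 V.
Step 6 — Ohm's law: I = V / Z_total = (-10.51 - j2.485) / (2950 - j0.5132) = -0.003563 - j0.0008428 A.
Step 7 — Convert to polar: |I| = 0.003661 A, ∠I = -166.7°.

I = 0.003661∠-166.7° A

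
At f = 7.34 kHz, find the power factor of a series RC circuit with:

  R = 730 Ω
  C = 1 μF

Step 1 — Angular frequency: ω = 2π·f = 2π·7340 = 4.612e+04 rad/s.
Step 2 — Component impedances:
  R: Z = R = 730 Ω
  C: Z = 1/(jωC) = -j/(ω·C) = 0 - j21.68 Ω
Step 3 — Series combination: Z_total = R + C = 730 - j21.68 Ω = 730.3∠-1.7° Ω.
Step 4 — Power factor: PF = cos(φ) = Re(Z)/|Z| = 730/730.3 = 0.9996.
Step 5 — Type: Im(Z) = -21.68 ⇒ leading (phase φ = -1.7°).

PF = 0.9996 (leading, φ = -1.7°)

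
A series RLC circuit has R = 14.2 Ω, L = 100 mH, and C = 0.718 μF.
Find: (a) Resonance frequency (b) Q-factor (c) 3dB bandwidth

Step 1 — Resonance condition Im(Z)=0 gives ω₀ = 1/√(LC).
Step 2 — ω₀ = 1/√(0.1·7.18e-07) = 3732 rad/s.
Step 3 — f₀ = ω₀/(2π) = 594 Hz.
Step 4 — Series Q: Q = ω₀L/R = 3732·0.1/14.2 = 26.28.
Step 5 — 3dB bandwidth: Δω = ω₀/Q = 142 rad/s; BW = Δω/(2π) = 22.6 Hz.

(a) f₀ = 594 Hz  (b) Q = 26.28  (c) BW = 22.6 Hz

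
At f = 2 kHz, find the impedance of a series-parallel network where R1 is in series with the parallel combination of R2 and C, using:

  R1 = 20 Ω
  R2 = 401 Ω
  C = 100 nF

Step 1 — Angular frequency: ω = 2π·f = 2π·2000 = 1.257e+04 rad/s.
Step 2 — Component impedances:
  R1: Z = R = 20 Ω
  R2: Z = R = 401 Ω
  C: Z = 1/(jωC) = -j/(ω·C) = 0 - j795.8 Ω
Step 3 — Parallel branch: R2 || C = 1/(1/R2 + 1/C) = 319.8 - j161.1 Ω.
Step 4 — Series with R1: Z_total = R1 + (R2 || C) = 339.8 - j161.1 Ω = 376.1∠-25.4° Ω.

Z = 339.8 - j161.1 Ω = 376.1∠-25.4° Ω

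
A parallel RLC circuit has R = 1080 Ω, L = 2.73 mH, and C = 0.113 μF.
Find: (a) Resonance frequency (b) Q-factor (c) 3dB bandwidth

Step 1 — Resonance: ω₀ = 1/√(LC) = 1/√(0.00273·1.13e-07) = 5.694e+04 rad/s.
Step 2 — f₀ = ω₀/(2π) = 9061 Hz.
Step 3 — Parallel Q: Q = R/(ω₀L) = 1080/(5.694e+04·0.00273) = 6.948.
Step 4 — Bandwidth: Δω = ω₀/Q = 8194 rad/s; BW = Δω/(2π) = 1304 Hz.

(a) f₀ = 9061 Hz  (b) Q = 6.948  (c) BW = 1304 Hz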